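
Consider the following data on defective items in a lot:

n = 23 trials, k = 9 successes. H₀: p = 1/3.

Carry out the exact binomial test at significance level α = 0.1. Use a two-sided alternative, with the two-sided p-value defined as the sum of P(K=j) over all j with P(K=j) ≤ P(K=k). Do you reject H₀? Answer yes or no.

Exact binomial: n=23, k=9, p₀=1/3=0.3333
P(X=j) = C(n,j)·p₀^j·(1−p₀)^(n−j); p = Σ P(X=j) over j with P(X=j) ≤ P(X=9)
p-value (two-sided) = 0.65868
At α=0.1: p ≥ α → fail to reject H₀

reject H₀: no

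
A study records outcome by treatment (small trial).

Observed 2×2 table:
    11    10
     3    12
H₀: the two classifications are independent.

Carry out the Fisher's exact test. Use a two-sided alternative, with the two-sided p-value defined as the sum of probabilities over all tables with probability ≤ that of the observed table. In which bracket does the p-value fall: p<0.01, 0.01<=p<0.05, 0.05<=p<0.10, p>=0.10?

Margins: r₁=21, r₂=15, c₁=14, c₂=22, n=36
p_obs = C(21,11)·C(15,3)/C(36,14); sum pmf over tables with pmf ≤ p_obs
p-value (two-sided) = 0.08330
→ bracket: 0.05<=p<0.10

p-value bracket: 0.05<=p<0.10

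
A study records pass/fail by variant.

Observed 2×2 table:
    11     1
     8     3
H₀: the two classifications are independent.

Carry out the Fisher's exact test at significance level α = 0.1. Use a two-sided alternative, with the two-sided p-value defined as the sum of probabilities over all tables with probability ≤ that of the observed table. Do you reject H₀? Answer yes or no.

reject H₀: no

Margins: r₁=12, r₂=11, c₁=19, c₂=4, n=23
p_obs = C(12,11)·C(11,8)/C(23,19); sum pmf over tables with pmf ≤ p_obs
p-value (two-sided) = 0.31677
At α=0.1: p ≥ α → fail to reject H₀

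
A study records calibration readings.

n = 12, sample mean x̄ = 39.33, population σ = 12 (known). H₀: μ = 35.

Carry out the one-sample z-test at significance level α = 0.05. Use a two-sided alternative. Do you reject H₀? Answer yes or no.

reject H₀: no

SE = σ/√n = 12/√12 = 3.4641
z = (x̄−μ₀)/SE = (39.33−35)/3.4641 = 1.2500
p-value (two-sided) = 0.21131
At α=0.05: p ≥ α → fail to reject H₀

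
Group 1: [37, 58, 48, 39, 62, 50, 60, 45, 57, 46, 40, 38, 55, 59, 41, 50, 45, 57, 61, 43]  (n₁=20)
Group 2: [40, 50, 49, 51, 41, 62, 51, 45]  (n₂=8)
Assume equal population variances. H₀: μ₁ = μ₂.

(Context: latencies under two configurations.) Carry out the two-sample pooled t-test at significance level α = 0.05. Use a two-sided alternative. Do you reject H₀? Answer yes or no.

x̄₁=49.550, s₁=8.470, n₁=20
x̄₂=48.625, s₂=6.948, n₂=8
s_p² = [19·8.470² + 7·6.948²]/26 = 65.4163
SE = √(s_p²·(1/20+1/8)) = 3.3835
t = (49.550−48.625)/3.3835 = 0.2734
df = 26
p-value (two-sided) = 0.78671
At α=0.05: p ≥ α → fail to reject H₀

reject H₀: no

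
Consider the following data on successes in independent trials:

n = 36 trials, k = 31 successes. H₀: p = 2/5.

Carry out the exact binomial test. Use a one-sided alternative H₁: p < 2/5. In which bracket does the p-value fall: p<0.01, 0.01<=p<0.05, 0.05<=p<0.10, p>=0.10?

p-value bracket: p>=0.10

Exact binomial: n=36, k=31, p₀=2/5=0.4000
P(X≤31) from Σ C(n,i)·p₀^i·(1−p₀)^(n−i)
p-value (one-sided, H₁ less) = 1.00000
→ bracket: p>=0.10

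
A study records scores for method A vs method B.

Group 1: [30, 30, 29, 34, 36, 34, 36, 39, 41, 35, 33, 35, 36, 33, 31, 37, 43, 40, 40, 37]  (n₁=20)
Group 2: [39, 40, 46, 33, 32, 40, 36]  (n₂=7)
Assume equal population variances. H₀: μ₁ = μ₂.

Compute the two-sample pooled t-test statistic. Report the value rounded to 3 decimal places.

x̄₁=35.450, s₁=3.873, n₁=20
x̄₂=38.000, s₂=4.796, n₂=7
s_p² = [19·3.873² + 6·4.796²]/25 = 16.9180
SE = √(s_p²·(1/20+1/7)) = 1.8063
t = (35.450−38.000)/1.8063 = -1.4117
df = 25

test statistic = -1.412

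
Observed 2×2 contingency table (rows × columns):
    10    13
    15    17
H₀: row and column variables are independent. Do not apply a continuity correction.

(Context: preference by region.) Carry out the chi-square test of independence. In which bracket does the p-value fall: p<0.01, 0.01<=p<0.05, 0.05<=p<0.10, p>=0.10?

p-value bracket: p>=0.10

Row totals [23, 32], col totals [25, 30], n=55
χ² = (10−10.45)²/10.45 + (13−12.55)²/12.55 + (15−14.55)²/14.55 + (17−17.45)²/17.45 = 0.0623
df = 1
p-value (upper-tail) = 0.80294
→ bracket: p>=0.10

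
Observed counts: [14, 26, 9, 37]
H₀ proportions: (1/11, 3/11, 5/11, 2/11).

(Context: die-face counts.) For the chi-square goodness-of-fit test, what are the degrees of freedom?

df = k − 1 = 4 − 1 = 3

degrees of freedom = 3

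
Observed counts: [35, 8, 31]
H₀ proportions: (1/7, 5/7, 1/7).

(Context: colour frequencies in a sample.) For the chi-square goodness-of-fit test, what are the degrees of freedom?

df = k − 1 = 3 − 1 = 2

degrees of freedom = 2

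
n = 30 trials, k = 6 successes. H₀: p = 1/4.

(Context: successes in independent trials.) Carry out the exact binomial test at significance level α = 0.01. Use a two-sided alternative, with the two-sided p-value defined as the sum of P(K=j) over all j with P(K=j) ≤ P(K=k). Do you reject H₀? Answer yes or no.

Exact binomial: n=30, k=6, p₀=1/4=0.2500
P(X=j) = C(n,j)·p₀^j·(1−p₀)^(n−j); p = Σ P(X=j) over j with P(X=j) ≤ P(X=6)
p-value (two-sided) = 0.67446
At α=0.01: p ≥ α → fail to reject H₀

reject H₀: no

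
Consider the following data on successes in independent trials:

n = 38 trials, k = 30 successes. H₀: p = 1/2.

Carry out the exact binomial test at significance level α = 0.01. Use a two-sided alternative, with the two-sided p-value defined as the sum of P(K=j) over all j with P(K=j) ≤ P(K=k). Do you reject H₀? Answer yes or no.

reject H₀: yes

Exact binomial: n=38, k=30, p₀=1/2=0.5000
P(X=j) = C(n,j)·p₀^j·(1−p₀)^(n−j); p = Σ P(X=j) over j with P(X=j) ≤ P(X=30)
p-value (two-sided) = 0.00047
At α=0.01: p < α → reject H₀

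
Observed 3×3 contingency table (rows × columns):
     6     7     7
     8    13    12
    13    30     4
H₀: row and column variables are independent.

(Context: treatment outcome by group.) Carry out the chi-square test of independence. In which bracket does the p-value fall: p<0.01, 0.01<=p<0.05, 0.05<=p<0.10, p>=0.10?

p-value bracket: 0.01<=p<0.05

Row totals [20, 33, 47], col totals [27, 50, 23], n=100
χ² = (6−5.40)²/5.40 + (7−10.00)²/10.00 + (7−4.60)²/4.60 + (8−8.91)²/8.91 + (13−16.50)²/16.50 + (12−7.59)²/7.59 + (13−12.69)²/12.69 + (30−23.50)²/23.50 + (4−10.81)²/10.81 = 11.7121
df = 4
p-value (upper-tail) = 0.01963
→ bracket: 0.01<=p<0.05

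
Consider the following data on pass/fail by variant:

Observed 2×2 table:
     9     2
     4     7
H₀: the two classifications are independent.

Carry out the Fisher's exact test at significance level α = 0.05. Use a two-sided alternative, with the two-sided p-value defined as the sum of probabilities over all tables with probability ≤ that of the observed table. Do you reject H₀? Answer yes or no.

Margins: r₁=11, r₂=11, c₁=13, c₂=9, n=22
p_obs = C(11,9)·C(11,4)/C(22,13); sum pmf over tables with pmf ≤ p_obs
p-value (two-sided) = 0.08050
At α=0.05: p ≥ α → fail to reject H₀

reject H₀: no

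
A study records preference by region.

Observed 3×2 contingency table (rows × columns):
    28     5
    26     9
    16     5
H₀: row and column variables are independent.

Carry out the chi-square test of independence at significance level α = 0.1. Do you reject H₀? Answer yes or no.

reject H₀: no

Row totals [33, 35, 21], col totals [70, 19], n=89
χ² = (28−25.96)²/25.96 + (5−7.04)²/7.04 + (26−27.53)²/27.53 + (9−7.47)²/7.47 + (16−16.52)²/16.52 + (5−4.48)²/4.48 = 1.2278
df = 2
p-value (upper-tail) = 0.54124
At α=0.1: p ≥ α → fail to reject H₀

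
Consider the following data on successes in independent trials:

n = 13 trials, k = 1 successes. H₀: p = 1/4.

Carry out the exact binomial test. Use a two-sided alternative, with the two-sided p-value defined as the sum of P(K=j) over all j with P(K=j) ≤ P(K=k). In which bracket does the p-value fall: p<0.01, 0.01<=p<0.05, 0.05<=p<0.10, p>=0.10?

p-value bracket: p>=0.10

Exact binomial: n=13, k=1, p₀=1/4=0.2500
P(X=j) = C(n,j)·p₀^j·(1−p₀)^(n−j); p = Σ P(X=j) over j with P(X=j) ≤ P(X=1)
p-value (two-sided) = 0.20692
→ bracket: p>=0.10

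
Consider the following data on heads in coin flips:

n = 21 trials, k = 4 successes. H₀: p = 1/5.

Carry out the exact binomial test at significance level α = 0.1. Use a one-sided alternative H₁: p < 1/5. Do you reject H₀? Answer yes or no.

reject H₀: no

Exact binomial: n=21, k=4, p₀=1/5=0.2000
P(X≤4) from Σ C(n,i)·p₀^i·(1−p₀)^(n−i)
p-value (one-sided, H₁ less) = 0.58601
At α=0.1: p ≥ α → fail to reject H₀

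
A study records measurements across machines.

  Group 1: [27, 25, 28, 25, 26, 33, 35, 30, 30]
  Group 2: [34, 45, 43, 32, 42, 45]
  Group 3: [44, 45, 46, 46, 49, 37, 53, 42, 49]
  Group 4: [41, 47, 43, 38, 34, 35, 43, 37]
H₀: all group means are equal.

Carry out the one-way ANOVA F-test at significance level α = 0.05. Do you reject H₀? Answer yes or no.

reject H₀: yes

Group means [28.78, 40.17, 45.67, 39.75], grand mean 38.406
SSB = Σnᵢ(x̄ᵢ−x̄)² = 1341.830; SSW = ΣΣ(x−x̄ᵢ)² = 571.889
MSB = 1341.830/3 = 447.2766; MSW = 571.889/28 = 20.4246
F = MSB/MSW = 21.8989
df = (3, 28)
p-value (upper-tail) = 0.00000
At α=0.05: p < α → reject H₀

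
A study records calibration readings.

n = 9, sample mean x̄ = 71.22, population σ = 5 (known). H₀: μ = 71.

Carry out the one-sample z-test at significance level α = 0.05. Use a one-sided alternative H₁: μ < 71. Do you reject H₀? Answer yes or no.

SE = σ/√n = 5/√9 = 1.6667
z = (x̄−μ₀)/SE = (71.22−71)/1.6667 = 0.1320
p-value (one-sided, H₁ less) = 0.55251
At α=0.05: p ≥ α → fail to reject H₀

reject H₀: no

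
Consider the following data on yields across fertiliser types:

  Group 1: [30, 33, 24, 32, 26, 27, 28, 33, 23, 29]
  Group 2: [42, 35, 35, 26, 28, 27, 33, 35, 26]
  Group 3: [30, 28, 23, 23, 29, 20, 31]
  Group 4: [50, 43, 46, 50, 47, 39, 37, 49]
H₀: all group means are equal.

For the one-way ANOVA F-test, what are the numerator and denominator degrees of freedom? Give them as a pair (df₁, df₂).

degrees of freedom = [3, 30]

k = 4 groups, N = 34 total
df = (k−1, N−k) = (4−1, 34−4) = (3, 30)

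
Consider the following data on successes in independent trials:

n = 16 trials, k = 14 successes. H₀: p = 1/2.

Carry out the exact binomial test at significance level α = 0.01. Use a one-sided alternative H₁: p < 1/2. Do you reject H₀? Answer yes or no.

Exact binomial: n=16, k=14, p₀=1/2=0.5000
P(X≤14) from Σ C(n,i)·p₀^i·(1−p₀)^(n−i)
p-value (one-sided, H₁ less) = 0.99974
At α=0.01: p ≥ α → fail to reject H₀

reject H₀: no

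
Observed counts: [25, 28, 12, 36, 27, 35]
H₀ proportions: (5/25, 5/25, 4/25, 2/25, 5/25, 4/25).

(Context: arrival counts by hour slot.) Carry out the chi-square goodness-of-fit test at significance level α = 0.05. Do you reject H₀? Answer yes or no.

n = 163; E_i = n·p_i = [32.60, 32.60, 26.08, 13.04, 32.60, 26.08]
χ² = (25−32.60)²/32.60 + (28−32.60)²/32.60 + (12−26.08)²/26.08 + (36−13.04)²/13.04 + (27−32.60)²/32.60 + (35−26.08)²/26.08 = 54.4617
df = 5
p-value (upper-tail) = 0.00000
At α=0.05: p < α → reject H₀

reject H₀: yes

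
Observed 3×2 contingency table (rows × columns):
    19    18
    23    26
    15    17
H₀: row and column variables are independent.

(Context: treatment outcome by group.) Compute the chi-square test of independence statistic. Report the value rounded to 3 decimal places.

Row totals [37, 49, 32], col totals [57, 61], n=118
χ² = (19−17.87)²/17.87 + (18−19.13)²/19.13 + (23−23.67)²/23.67 + (26−25.33)²/25.33 + (15−15.46)²/15.46 + (17−16.54)²/16.54 = 0.2003
df = 2

test statistic = 0.200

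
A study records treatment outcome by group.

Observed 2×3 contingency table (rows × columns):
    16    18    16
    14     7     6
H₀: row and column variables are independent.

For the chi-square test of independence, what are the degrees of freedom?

df = (r−1)(c−1) = (2−1)·(3−1) = 2

degrees of freedom = 2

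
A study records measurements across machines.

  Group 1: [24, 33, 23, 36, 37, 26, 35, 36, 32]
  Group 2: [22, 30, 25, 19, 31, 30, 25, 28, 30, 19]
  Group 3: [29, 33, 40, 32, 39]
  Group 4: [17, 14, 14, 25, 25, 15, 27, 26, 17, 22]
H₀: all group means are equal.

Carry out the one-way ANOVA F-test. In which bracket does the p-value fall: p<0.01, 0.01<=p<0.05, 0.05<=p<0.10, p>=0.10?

Group means [31.33, 25.90, 34.60, 20.20], grand mean 26.941
SSB = Σnᵢ(x̄ᵢ−x̄)² = 932.182; SSW = ΣΣ(x−x̄ᵢ)² = 779.700
MSB = 932.182/3 = 310.7275; MSW = 779.700/30 = 25.9900
F = MSB/MSW = 11.9557
df = (3, 30)
p-value (upper-tail) = 0.00003
→ bracket: p<0.01

p-value bracket: p<0.01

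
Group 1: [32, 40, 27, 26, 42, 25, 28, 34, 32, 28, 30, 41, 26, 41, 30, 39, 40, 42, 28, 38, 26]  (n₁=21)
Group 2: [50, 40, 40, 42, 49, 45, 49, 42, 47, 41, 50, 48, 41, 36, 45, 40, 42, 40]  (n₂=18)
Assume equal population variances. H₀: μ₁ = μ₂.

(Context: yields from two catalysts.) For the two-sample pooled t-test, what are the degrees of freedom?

df = n₁ + n₂ − 2 = 21 + 18 − 2 = 37

degrees of freedom = 37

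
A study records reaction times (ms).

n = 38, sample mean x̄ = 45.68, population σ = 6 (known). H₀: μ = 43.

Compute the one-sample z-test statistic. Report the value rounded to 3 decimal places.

test statistic = 2.753

SE = σ/√n = 6/√38 = 0.9733
z = (x̄−μ₀)/SE = (45.68−43)/0.9733 = 2.7534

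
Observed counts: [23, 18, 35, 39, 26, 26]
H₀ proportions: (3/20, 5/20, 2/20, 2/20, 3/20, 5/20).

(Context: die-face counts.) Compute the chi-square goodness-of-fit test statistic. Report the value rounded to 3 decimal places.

n = 167; E_i = n·p_i = [25.05, 41.75, 16.70, 16.70, 25.05, 41.75]
χ² = (23−25.05)²/25.05 + (18−41.75)²/41.75 + (35−16.70)²/16.70 + (39−16.70)²/16.70 + (26−25.05)²/25.05 + (26−41.75)²/41.75 = 69.4870
df = 5

test statistic = 69.487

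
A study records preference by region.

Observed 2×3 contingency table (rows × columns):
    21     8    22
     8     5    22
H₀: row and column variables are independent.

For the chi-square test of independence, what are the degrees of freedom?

df = (r−1)(c−1) = (2−1)·(3−1) = 2

degrees of freedom = 2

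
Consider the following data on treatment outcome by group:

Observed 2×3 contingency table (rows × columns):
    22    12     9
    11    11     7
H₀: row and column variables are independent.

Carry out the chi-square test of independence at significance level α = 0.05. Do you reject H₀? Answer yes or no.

reject H₀: no

Row totals [43, 29], col totals [33, 23, 16], n=72
χ² = (22−19.71)²/19.71 + (12−13.74)²/13.74 + (9−9.56)²/9.56 + (11−13.29)²/13.29 + (11−9.26)²/9.26 + (7−6.44)²/6.44 = 1.2866
df = 2
p-value (upper-tail) = 0.52556
At α=0.05: p ≥ α → fail to reject H₀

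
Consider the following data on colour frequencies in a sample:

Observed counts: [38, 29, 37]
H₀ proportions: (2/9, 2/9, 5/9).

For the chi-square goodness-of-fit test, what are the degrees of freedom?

degrees of freedom = 2

df = k − 1 = 3 − 1 = 2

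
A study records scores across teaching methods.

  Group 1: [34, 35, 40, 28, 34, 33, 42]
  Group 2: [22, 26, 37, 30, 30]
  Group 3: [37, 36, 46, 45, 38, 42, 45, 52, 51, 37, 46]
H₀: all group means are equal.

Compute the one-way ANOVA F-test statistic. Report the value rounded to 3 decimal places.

Group means [35.14, 29.00, 43.18], grand mean 37.652
SSB = Σnᵢ(x̄ᵢ−x̄)² = 754.724; SSW = ΣΣ(x−x̄ᵢ)² = 570.494
MSB = 754.724/2 = 377.3619; MSW = 570.494/20 = 28.5247
F = MSB/MSW = 13.2293
df = (2, 20)

test statistic = 13.229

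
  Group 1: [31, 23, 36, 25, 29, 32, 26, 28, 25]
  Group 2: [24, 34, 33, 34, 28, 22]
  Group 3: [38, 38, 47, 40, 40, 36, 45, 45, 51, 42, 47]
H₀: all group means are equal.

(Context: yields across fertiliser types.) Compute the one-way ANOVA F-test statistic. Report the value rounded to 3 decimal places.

test statistic = 28.693

Group means [28.33, 29.17, 42.64], grand mean 34.577
SSB = Σnᵢ(x̄ᵢ−x̄)² = 1240.967; SSW = ΣΣ(x−x̄ᵢ)² = 497.379
MSB = 1240.967/2 = 620.4837; MSW = 497.379/23 = 21.6252
F = MSB/MSW = 28.6927
df = (2, 23)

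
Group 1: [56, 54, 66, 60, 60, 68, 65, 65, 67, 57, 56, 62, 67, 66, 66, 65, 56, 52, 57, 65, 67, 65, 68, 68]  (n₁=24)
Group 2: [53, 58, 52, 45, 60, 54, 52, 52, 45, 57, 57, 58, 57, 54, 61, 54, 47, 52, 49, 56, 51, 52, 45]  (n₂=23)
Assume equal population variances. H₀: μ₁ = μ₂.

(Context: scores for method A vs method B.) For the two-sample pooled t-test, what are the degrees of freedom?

degrees of freedom = 45

df = n₁ + n₂ − 2 = 24 + 23 − 2 = 45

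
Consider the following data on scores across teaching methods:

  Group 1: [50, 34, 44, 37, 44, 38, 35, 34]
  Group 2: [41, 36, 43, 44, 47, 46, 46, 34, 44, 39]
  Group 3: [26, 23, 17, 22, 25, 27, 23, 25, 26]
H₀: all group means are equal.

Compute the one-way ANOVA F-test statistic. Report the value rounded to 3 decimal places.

Group means [39.50, 42.00, 23.78], grand mean 35.185
SSB = Σnᵢ(x̄ᵢ−x̄)² = 1784.519; SSW = ΣΣ(x−x̄ᵢ)² = 489.556
MSB = 1784.519/2 = 892.2593; MSW = 489.556/24 = 20.3981
F = MSB/MSW = 43.7422
df = (2, 24)

test statistic = 43.742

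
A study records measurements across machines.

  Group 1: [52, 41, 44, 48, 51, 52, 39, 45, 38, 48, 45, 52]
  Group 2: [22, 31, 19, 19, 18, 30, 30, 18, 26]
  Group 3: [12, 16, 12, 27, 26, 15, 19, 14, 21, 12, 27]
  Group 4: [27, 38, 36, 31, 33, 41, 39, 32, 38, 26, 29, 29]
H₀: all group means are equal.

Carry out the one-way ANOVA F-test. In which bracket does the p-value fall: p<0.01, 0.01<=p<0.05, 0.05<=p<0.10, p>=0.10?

Group means [46.25, 23.67, 18.27, 33.25], grand mean 31.091
SSB = Σnᵢ(x̄ᵢ−x̄)² = 5116.955; SSW = ΣΣ(x−x̄ᵢ)² = 1186.682
MSB = 5116.955/3 = 1705.6515; MSW = 1186.682/40 = 29.6670
F = MSB/MSW = 57.4931
df = (3, 40)
p-value (upper-tail) = 0.00000
→ bracket: p<0.01

p-value bracket: p<0.01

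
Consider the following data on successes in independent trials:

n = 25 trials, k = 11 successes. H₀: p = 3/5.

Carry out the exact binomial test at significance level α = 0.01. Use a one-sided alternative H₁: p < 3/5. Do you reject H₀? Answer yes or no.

Exact binomial: n=25, k=11, p₀=3/5=0.6000
P(X≤11) from Σ C(n,i)·p₀^i·(1−p₀)^(n−i)
p-value (one-sided, H₁ less) = 0.07780
At α=0.01: p ≥ α → fail to reject H₀

reject H₀: no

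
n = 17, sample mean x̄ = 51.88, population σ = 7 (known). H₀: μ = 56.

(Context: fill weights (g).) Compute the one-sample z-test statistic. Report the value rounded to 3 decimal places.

SE = σ/√n = 7/√17 = 1.6977
z = (x̄−μ₀)/SE = (51.88−56)/1.6977 = -2.4267

test statistic = -2.427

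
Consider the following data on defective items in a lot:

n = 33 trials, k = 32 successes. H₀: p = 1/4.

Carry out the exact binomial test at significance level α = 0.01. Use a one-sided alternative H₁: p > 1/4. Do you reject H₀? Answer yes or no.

Exact binomial: n=33, k=32, p₀=1/4=0.2500
P(X≥32) from Σ C(n,i)·p₀^i·(1−p₀)^(n−i)
p-value (one-sided, H₁ greater) = 0.00000
At α=0.01: p < α → reject H₀

reject H₀: yes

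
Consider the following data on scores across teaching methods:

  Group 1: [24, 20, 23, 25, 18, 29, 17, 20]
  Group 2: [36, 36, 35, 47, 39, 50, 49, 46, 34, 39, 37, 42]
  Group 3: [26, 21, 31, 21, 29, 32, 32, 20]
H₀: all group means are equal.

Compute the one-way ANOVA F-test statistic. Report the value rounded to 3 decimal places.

test statistic = 36.822

Group means [22.00, 40.83, 26.50], grand mean 31.357
SSB = Σnᵢ(x̄ᵢ−x̄)² = 1966.762; SSW = ΣΣ(x−x̄ᵢ)² = 667.667
MSB = 1966.762/2 = 983.3810; MSW = 667.667/25 = 26.7067
F = MSB/MSW = 36.8216
df = (2, 25)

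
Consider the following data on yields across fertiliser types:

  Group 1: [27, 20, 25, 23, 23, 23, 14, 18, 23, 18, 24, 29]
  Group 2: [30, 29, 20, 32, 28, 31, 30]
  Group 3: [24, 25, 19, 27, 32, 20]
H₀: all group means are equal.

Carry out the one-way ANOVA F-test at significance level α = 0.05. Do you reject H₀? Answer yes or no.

reject H₀: yes

Group means [22.25, 28.57, 24.50], grand mean 24.560
SSB = Σnᵢ(x̄ᵢ−x̄)² = 176.696; SSW = ΣΣ(x−x̄ᵢ)² = 399.464
MSB = 176.696/2 = 88.3479; MSW = 399.464/22 = 18.1575
F = MSB/MSW = 4.8656
df = (2, 22)
p-value (upper-tail) = 0.01779
At α=0.05: p < α → reject H₀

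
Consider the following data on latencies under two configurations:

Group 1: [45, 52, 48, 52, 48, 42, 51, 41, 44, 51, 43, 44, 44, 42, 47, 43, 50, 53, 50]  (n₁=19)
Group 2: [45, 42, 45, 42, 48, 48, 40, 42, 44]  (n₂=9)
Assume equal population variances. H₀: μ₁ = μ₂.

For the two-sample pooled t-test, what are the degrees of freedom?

df = n₁ + n₂ − 2 = 19 + 9 − 2 = 26

degrees of freedom = 26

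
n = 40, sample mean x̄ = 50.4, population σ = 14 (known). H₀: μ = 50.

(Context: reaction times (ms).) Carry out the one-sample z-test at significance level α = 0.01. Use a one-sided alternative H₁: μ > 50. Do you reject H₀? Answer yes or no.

reject H₀: no

SE = σ/√n = 14/√40 = 2.2136
z = (x̄−μ₀)/SE = (50.4−50)/2.2136 = 0.1807
p-value (one-sided, H₁ greater) = 0.42830
At α=0.01: p ≥ α → fail to reject H₀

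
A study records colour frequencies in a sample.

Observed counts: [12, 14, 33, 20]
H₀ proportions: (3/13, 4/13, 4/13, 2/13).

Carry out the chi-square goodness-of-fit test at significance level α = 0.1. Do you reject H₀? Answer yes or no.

n = 79; E_i = n·p_i = [18.23, 24.31, 24.31, 12.15]
χ² = (12−18.23)²/18.23 + (14−24.31)²/24.31 + (33−24.31)²/24.31 + (20−12.15)²/12.15 = 14.6741
df = 3
p-value (upper-tail) = 0.00212
At α=0.1: p < α → reject H₀

reject H₀: yes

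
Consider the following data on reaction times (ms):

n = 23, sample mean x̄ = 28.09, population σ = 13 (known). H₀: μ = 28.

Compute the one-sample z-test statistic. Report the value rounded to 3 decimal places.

test statistic = 0.033

SE = σ/√n = 13/√23 = 2.7107
z = (x̄−μ₀)/SE = (28.09−28)/2.7107 = 0.0332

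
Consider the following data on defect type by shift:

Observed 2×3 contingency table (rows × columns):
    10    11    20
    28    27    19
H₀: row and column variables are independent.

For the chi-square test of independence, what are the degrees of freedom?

df = (r−1)(c−1) = (2−1)·(3−1) = 2

degrees of freedom = 2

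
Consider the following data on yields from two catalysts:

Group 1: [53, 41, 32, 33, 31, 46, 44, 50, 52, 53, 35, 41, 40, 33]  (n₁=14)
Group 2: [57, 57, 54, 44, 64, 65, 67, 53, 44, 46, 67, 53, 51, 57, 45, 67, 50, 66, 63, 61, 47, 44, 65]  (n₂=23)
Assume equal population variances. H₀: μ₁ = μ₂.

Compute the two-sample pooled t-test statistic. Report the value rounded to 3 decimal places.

x̄₁=41.714, s₁=8.147, n₁=14
x̄₂=55.957, s₂=8.482, n₂=23
s_p² = [13·8.147² + 22·8.482²]/35 = 69.8804
SE = √(s_p²·(1/14+1/23)) = 2.8337
t = (41.714−55.957)/2.8337 = -5.0261
df = 35

test statistic = -5.026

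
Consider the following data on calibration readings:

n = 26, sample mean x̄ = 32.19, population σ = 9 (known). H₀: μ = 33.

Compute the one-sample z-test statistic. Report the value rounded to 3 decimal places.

SE = σ/√n = 9/√26 = 1.7650
z = (x̄−μ₀)/SE = (32.19−33)/1.7650 = -0.4589

test statistic = -0.459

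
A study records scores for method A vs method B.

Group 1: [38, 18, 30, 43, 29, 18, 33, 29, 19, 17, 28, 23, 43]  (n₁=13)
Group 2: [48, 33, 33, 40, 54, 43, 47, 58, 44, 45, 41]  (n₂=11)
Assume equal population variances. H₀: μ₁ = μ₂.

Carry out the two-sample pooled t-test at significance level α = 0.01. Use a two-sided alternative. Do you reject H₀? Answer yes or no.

reject H₀: yes

x̄₁=28.308, s₁=9.160, n₁=13
x̄₂=44.182, s₂=7.679, n₂=11
s_p² = [12·9.160² + 10·7.679²]/22 = 72.5639
SE = √(s_p²·(1/13+1/11)) = 3.4898
t = (28.308−44.182)/3.4898 = -4.5487
df = 22
p-value (two-sided) = 0.00016
At α=0.01: p < α → reject H₀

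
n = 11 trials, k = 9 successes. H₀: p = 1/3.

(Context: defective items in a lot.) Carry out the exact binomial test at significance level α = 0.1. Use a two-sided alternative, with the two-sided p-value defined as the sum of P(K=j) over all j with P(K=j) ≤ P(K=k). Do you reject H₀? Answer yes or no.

reject H₀: yes

Exact binomial: n=11, k=9, p₀=1/3=0.3333
P(X=j) = C(n,j)·p₀^j·(1−p₀)^(n−j); p = Σ P(X=j) over j with P(X=j) ≤ P(X=9)
p-value (two-sided) = 0.00137
At α=0.1: p < α → reject H₀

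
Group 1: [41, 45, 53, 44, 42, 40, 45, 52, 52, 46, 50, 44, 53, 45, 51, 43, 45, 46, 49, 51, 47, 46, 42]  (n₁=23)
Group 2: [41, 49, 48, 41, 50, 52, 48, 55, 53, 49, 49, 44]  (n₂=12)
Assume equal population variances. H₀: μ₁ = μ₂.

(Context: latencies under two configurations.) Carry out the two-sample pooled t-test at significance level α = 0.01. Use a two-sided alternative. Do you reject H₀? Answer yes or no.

x̄₁=46.609, s₁=3.997, n₁=23
x̄₂=48.250, s₂=4.372, n₂=12
s_p² = [22·3.997² + 11·4.372²]/33 = 17.0221
SE = √(s_p²·(1/23+1/12)) = 1.4692
t = (46.609−48.250)/1.4692 = -1.1171
df = 33
p-value (two-sided) = 0.27201
At α=0.01: p ≥ α → fail to reject H₀

reject H₀: no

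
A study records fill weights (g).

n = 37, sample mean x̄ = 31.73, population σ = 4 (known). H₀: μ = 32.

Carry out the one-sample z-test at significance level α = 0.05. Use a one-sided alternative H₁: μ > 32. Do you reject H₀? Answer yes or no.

SE = σ/√n = 4/√37 = 0.6576
z = (x̄−μ₀)/SE = (31.73−32)/0.6576 = -0.4106
p-value (one-sided, H₁ greater) = 0.65931
At α=0.05: p ≥ α → fail to reject H₀

reject H₀: no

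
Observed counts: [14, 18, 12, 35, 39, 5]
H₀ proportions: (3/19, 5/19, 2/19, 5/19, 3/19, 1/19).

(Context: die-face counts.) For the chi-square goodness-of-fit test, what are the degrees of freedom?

degrees of freedom = 5

df = k − 1 = 6 − 1 = 5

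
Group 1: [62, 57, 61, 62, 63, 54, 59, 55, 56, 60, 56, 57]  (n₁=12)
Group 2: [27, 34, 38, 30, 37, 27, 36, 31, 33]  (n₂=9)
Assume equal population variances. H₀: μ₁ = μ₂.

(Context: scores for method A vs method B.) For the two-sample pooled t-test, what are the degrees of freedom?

df = n₁ + n₂ − 2 = 12 + 9 − 2 = 19

degrees of freedom = 19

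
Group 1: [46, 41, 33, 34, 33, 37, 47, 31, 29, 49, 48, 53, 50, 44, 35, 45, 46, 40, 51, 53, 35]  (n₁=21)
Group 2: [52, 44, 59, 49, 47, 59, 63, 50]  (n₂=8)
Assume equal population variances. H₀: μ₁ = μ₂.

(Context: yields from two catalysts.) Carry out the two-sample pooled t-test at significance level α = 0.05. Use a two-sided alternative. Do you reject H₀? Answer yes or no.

x̄₁=41.905, s₁=7.700, n₁=21
x̄₂=52.875, s₂=6.707, n₂=8
s_p² = [20·7.700² + 7·6.707²]/27 = 55.5809
SE = √(s_p²·(1/21+1/8)) = 3.0975
t = (41.905−52.875)/3.0975 = -3.5417
df = 27
p-value (two-sided) = 0.00147
At α=0.05: p < α → reject H₀

reject H₀: yes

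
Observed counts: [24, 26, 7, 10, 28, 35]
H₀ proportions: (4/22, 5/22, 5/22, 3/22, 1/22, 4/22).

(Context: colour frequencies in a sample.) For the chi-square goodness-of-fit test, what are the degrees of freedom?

df = k − 1 = 6 − 1 = 5

degrees of freedom = 5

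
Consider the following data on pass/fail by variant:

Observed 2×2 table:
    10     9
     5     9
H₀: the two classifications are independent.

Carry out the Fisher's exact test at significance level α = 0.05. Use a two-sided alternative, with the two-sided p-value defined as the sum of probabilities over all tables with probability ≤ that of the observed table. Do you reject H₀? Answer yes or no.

Margins: r₁=19, r₂=14, c₁=15, c₂=18, n=33
p_obs = C(19,10)·C(14,5)/C(33,15); sum pmf over tables with pmf ≤ p_obs
p-value (two-sided) = 0.48242
At α=0.05: p ≥ α → fail to reject H₀

reject H₀: no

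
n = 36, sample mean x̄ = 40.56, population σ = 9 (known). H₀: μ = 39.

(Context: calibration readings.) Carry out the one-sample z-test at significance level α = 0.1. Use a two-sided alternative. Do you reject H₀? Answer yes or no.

reject H₀: no

SE = σ/√n = 9/√36 = 1.5000
z = (x̄−μ₀)/SE = (40.56−39)/1.5000 = 1.0400
p-value (two-sided) = 0.29834
At α=0.1: p ≥ α → fail to reject H₀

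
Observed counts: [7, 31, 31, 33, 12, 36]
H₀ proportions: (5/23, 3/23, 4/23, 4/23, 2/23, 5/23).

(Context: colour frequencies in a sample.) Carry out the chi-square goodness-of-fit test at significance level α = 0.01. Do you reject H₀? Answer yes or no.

n = 150; E_i = n·p_i = [32.61, 19.57, 26.09, 26.09, 13.04, 32.61]
χ² = (7−32.61)²/32.61 + (31−19.57)²/19.57 + (31−26.09)²/26.09 + (33−26.09)²/26.09 + (12−13.04)²/13.04 + (36−32.61)²/32.61 = 29.9878
df = 5
p-value (upper-tail) = 0.00001
At α=0.01: p < α → reject H₀

reject H₀: yes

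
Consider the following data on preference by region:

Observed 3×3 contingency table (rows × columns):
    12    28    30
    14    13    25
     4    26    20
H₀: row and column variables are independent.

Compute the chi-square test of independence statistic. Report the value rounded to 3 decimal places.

test statistic = 10.439

Row totals [70, 52, 50], col totals [30, 67, 75], n=172
χ² = (12−12.21)²/12.21 + (28−27.27)²/27.27 + (30−30.52)²/30.52 + (14−9.07)²/9.07 + (13−20.26)²/20.26 + (25−22.67)²/22.67 + (4−8.72)²/8.72 + (26−19.48)²/19.48 + (20−21.80)²/21.80 = 10.4393
df = 4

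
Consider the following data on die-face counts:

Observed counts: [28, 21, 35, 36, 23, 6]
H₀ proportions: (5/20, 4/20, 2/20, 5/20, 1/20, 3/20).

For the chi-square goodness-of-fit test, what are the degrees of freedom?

degrees of freedom = 5

df = k − 1 = 6 − 1 = 5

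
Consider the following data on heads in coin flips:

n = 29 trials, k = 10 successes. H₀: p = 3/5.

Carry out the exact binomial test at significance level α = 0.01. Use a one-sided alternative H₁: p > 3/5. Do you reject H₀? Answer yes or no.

reject H₀: no

Exact binomial: n=29, k=10, p₀=3/5=0.6000
P(X≥10) from Σ C(n,i)·p₀^i·(1−p₀)^(n−i)
p-value (one-sided, H₁ greater) = 0.99848
At α=0.01: p ≥ α → fail to reject H₀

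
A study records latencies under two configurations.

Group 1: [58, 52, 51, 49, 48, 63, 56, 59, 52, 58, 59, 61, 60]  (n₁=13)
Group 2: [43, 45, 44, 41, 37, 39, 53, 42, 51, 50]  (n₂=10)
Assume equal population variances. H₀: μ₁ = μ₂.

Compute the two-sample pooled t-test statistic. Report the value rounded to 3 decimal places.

x̄₁=55.846, s₁=4.879, n₁=13
x̄₂=44.500, s₂=5.297, n₂=10
s_p² = [12·4.879² + 9·5.297²]/21 = 25.6282
SE = √(s_p²·(1/13+1/10)) = 2.1294
t = (55.846−44.500)/2.1294 = 5.3284
df = 21

test statistic = 5.328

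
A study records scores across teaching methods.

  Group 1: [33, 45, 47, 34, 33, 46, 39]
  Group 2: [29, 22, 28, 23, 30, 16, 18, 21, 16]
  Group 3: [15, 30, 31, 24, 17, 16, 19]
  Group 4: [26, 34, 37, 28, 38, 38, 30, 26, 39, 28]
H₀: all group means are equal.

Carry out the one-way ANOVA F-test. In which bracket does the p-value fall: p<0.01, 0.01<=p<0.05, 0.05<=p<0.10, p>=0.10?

p-value bracket: p<0.01

Group means [39.57, 22.56, 21.71, 32.40], grand mean 28.970
SSB = Σnᵢ(x̄ᵢ−x̄)² = 1643.205; SSW = ΣΣ(x−x̄ᵢ)² = 1003.765
MSB = 1643.205/3 = 547.7349; MSW = 1003.765/29 = 34.6126
F = MSB/MSW = 15.8247
df = (3, 29)
p-value (upper-tail) = 0.00000
→ bracket: p<0.01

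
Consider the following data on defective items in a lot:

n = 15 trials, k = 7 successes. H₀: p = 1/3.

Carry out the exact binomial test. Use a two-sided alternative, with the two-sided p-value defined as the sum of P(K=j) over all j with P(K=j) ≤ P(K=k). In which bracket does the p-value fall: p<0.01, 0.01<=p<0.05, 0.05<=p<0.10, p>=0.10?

Exact binomial: n=15, k=7, p₀=1/3=0.3333
P(X=j) = C(n,j)·p₀^j·(1−p₀)^(n−j); p = Σ P(X=j) over j with P(X=j) ≤ P(X=7)
p-value (two-sided) = 0.28240
→ bracket: p>=0.10

p-value bracket: p>=0.10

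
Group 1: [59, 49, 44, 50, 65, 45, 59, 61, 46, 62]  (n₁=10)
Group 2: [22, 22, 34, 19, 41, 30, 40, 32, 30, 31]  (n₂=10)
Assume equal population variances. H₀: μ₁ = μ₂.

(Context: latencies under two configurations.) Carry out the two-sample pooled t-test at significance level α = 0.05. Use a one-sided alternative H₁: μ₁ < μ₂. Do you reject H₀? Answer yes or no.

x̄₁=54.000, s₁=7.958, n₁=10
x̄₂=30.100, s₂=7.385, n₂=10
s_p² = [9·7.958² + 9·7.385²]/18 = 58.9389
SE = √(s_p²·(1/10+1/10)) = 3.4333
t = (54.000−30.100)/3.4333 = 6.9612
df = 18
p-value (one-sided, H₁ less) = 1.00000
At α=0.05: p ≥ α → fail to reject H₀

reject H₀: no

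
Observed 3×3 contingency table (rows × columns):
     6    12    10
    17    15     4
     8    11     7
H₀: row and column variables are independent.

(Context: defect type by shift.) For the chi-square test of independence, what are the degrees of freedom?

df = (r−1)(c−1) = (3−1)·(3−1) = 4

degrees of freedom = 4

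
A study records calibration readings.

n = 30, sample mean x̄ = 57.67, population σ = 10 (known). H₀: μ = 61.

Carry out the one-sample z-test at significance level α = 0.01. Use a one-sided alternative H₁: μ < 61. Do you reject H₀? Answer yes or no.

SE = σ/√n = 10/√30 = 1.8257
z = (x̄−μ₀)/SE = (57.67−61)/1.8257 = -1.8239
p-value (one-sided, H₁ less) = 0.03408
At α=0.01: p ≥ α → fail to reject H₀

reject H₀: no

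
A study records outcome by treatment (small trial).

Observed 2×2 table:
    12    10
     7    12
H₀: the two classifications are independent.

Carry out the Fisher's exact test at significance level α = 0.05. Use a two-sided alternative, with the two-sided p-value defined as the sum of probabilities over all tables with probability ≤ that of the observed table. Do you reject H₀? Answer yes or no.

reject H₀: no

Margins: r₁=22, r₂=19, c₁=19, c₂=22, n=41
p_obs = C(22,12)·C(19,7)/C(41,19); sum pmf over tables with pmf ≤ p_obs
p-value (two-sided) = 0.35011
At α=0.05: p ≥ α → fail to reject H₀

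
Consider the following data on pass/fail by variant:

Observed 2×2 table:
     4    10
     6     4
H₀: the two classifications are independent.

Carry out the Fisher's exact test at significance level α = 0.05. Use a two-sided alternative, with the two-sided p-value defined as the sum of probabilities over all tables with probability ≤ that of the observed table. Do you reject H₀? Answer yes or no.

reject H₀: no

Margins: r₁=14, r₂=10, c₁=10, c₂=14, n=24
p_obs = C(14,4)·C(10,6)/C(24,10); sum pmf over tables with pmf ≤ p_obs
p-value (two-sided) = 0.21123
At α=0.05: p ≥ α → fail to reject H₀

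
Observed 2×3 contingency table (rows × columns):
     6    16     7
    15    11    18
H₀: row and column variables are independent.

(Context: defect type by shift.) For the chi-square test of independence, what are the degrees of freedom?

degrees of freedom = 2

df = (r−1)(c−1) = (2−1)·(3−1) = 2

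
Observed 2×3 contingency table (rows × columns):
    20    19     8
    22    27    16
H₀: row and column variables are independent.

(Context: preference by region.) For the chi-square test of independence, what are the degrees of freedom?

df = (r−1)(c−1) = (2−1)·(3−1) = 2

degrees of freedom = 2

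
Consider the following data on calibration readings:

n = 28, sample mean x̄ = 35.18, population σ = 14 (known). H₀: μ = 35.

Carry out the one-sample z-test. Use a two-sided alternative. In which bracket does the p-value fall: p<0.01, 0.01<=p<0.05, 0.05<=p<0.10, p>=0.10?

p-value bracket: p>=0.10

SE = σ/√n = 14/√28 = 2.6458
z = (x̄−μ₀)/SE = (35.18−35)/2.6458 = 0.0680
p-value (two-sided) = 0.94576
→ bracket: p>=0.10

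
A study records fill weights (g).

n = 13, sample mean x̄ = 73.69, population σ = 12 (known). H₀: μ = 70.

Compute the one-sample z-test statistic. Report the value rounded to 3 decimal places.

SE = σ/√n = 12/√13 = 3.3282
z = (x̄−μ₀)/SE = (73.69−70)/3.3282 = 1.1087

test statistic = 1.109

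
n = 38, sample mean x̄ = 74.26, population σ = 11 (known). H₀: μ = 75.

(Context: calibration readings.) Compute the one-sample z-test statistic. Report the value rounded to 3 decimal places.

SE = σ/√n = 11/√38 = 1.7844
z = (x̄−μ₀)/SE = (74.26−75)/1.7844 = -0.4147

test statistic = -0.415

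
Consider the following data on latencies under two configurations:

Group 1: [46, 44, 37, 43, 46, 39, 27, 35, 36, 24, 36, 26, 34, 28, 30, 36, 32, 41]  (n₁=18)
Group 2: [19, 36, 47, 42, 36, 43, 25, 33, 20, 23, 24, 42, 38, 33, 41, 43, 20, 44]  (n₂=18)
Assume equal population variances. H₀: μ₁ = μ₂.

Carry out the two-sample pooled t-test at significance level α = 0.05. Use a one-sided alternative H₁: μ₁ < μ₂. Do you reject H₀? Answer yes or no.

reject H₀: no

x̄₁=35.556, s₁=6.819, n₁=18
x̄₂=33.833, s₂=9.556, n₂=18
s_p² = [17·6.819² + 17·9.556²]/34 = 68.9101
SE = √(s_p²·(1/18+1/18)) = 2.7671
t = (35.556−33.833)/2.7671 = 0.6224
df = 34
p-value (one-sided, H₁ less) = 0.73108
At α=0.05: p ≥ α → fail to reject H₀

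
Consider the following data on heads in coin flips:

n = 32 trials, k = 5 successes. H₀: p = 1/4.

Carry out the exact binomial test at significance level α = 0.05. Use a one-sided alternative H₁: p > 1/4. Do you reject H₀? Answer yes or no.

reject H₀: no

Exact binomial: n=32, k=5, p₀=1/4=0.2500
P(X≥5) from Σ C(n,i)·p₀^i·(1−p₀)^(n−i)
p-value (one-sided, H₁ greater) = 0.93024
At α=0.05: p ≥ α → fail to reject H₀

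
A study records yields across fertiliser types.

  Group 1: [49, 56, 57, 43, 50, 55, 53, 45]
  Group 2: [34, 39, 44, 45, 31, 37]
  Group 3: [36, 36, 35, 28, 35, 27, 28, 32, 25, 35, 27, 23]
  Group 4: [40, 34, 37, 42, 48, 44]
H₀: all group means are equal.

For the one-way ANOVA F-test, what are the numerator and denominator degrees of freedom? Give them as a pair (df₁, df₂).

k = 4 groups, N = 32 total
df = (k−1, N−k) = (4−1, 32−4) = (3, 28)

degrees of freedom = [3, 28]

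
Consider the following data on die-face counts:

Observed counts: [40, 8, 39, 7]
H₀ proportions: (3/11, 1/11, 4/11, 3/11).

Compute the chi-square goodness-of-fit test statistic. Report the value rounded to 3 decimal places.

test statistic = 22.309

n = 94; E_i = n·p_i = [25.64, 8.55, 34.18, 25.64]
χ² = (40−25.64)²/25.64 + (8−8.55)²/8.55 + (39−34.18)²/34.18 + (7−25.64)²/25.64 = 22.3094
df = 3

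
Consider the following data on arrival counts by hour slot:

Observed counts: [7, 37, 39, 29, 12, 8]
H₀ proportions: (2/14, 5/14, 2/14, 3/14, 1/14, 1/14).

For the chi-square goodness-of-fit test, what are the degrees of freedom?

df = k − 1 = 6 − 1 = 5

degrees of freedom = 5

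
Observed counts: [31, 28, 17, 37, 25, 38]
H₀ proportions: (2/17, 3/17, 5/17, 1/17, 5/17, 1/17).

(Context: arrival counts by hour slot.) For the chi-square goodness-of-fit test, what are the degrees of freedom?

df = k − 1 = 6 − 1 = 5

degrees of freedom = 5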